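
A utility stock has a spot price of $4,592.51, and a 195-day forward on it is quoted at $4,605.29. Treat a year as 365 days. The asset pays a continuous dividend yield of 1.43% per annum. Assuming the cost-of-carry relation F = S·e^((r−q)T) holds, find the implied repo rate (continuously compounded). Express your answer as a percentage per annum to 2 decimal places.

From F = S·e^((r−q)T): (r − q) = ln(F/S)/T
ln(4605.29/4592.51) = ln(1.002783) = 0.002779
(r − q) = 0.002779 / (195/365) = 0.005202
r = ln(F/S)/T + q = 0.005202 + 0.0143 = 0.019502
r = 1.95%

1.95%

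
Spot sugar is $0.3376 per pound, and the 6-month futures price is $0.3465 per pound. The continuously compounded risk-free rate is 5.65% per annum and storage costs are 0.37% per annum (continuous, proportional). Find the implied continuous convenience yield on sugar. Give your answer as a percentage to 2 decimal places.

0.82%

F = S·e^((r+u−y)T) ⇒ (r+u−y) = ln(F/S)/T
ln(0.3465/0.3376) = 0.026021; /T ⇒ 0.052042
y = r + u − ln(F/S)/T = 0.0565 + 0.0037 − 0.052042 = 0.008158
y = 0.82%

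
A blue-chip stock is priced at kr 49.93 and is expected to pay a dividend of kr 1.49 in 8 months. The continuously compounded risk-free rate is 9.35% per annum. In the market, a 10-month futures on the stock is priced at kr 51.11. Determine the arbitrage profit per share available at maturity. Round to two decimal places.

PV(dividends) I = 1.49·e^(−0.0935·8/12) = 1.4000
Fair futures F* = (S − I)·e^(rT) = (49.93 − 1.4000)·e^0.077917 = 48.5300 × 1.081033 = 52.4625
Market kr 51.11 < fair 52.4625: forward underpriced → reverse cash-and-carry (short the stock, invest proceeds at r, pay the dividends, go long the forward).
Profit at T = |F_mkt − F*| = |51.11 − 52.4625| = kr 1.35 per share

kr 1.35 per share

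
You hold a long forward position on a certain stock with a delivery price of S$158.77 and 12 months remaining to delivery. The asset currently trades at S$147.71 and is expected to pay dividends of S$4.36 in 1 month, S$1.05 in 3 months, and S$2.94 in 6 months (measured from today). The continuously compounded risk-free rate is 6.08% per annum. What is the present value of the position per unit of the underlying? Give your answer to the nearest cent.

PV(remaining dividends) I = 4.36·e^(−0.0608·1/12) + 1.05·e^(−0.0608·3/12) + 2.94·e^(−0.0608·6/12) = 8.2241
Current forward F = (S − I)·e^(rT) = (147.71 − 8.2241)·e^(0.0608·12/12) = 139.4859 × 1.062686 = 148.2297
Value (long) = (F − K)·e^(−rT) = (148.2297 − 158.77) × 0.941011 = -9.9185
Value = -S$9.92

-S$9.92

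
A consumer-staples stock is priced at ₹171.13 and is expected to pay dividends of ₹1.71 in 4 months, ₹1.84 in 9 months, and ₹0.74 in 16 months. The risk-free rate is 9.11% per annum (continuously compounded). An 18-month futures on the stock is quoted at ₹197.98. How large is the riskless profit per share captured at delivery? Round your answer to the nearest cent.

PV(dividends) I = 1.71·e^(−0.0911·4/12) + 1.84·e^(−0.0911·9/12) + 0.74·e^(−0.0911·16/12) = 4.0327
Fair futures F* = (S − I)·e^(rT) = (171.13 − 4.0327)·e^0.136650 = 167.0973 × 1.146427 = 191.5649
Market ₹197.98 > fair 191.5649: forward overpriced → cash-and-carry (borrow at r, buy the stock and collect the dividends, short the forward).
Profit at T = |F_mkt − F*| = |197.98 − 191.5649| = ₹6.42 per share

₹6.42 per share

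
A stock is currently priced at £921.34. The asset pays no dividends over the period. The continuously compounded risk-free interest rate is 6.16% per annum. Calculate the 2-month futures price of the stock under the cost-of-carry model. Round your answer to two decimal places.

£930.85

F = S·e^(rT) = 921.34 · e^(0.0616 × 2/12)
= 921.34 · e^0.010267 = 921.34 × 1.010320
F = £930.85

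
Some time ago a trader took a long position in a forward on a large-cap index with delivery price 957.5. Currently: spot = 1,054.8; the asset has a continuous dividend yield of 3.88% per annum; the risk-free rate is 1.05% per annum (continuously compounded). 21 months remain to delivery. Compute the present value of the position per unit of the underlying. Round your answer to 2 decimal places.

45.49

Current fair forward for the remaining 21 months: F = S·e^((r − q)·T), (r − q) = 0.0105 − 0.0388 = -0.0283
F = 1054.8 · e^(-0.0283 × 21/12) = 1054.8 × 0.95168137 = 1003.8335
Value of long forward = (F − K)·e^(−rT) = (1003.8335 − 957.5) · e^(−0.0105·21/12)
= 46.3335 × 0.98179279 = 45.49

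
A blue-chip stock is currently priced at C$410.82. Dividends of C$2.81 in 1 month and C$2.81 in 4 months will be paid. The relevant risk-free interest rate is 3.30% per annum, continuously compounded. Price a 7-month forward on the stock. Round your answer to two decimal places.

C$413.11

PV(dividends) I = 2.81·e^(−0.0330·1/12) + 2.81·e^(−0.0330·4/12)
I = 2.8023 + 2.7793 = 5.5816
F = (S − I)·e^(rT) = (410.82 − 5.5816) · e^(0.0330·7/12)
= 405.2384 · e^0.019250 = 405.2384 × 1.019436 = C$413.11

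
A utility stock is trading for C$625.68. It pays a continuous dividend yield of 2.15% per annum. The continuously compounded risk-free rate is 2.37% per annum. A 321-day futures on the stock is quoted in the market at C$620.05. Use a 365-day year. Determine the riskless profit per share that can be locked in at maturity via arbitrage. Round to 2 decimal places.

C$6.84 per share

Fair futures: F* = S·e^(carry·T), with carry = (r − q) = 0.0237 − 0.0215 = 0.0022
F* = 625.68 · e^(0.0022 × 321/365) = 625.68 · e^0.001935 = 625.68 × 1.001937 = C$626.8919
Market C$620.05 < fair C$626.8919: forward underpriced → reverse cash-and-carry (short spot, go long the forward).
At maturity, profit = |F_mkt − F*| = |620.05 − 626.8919| = C$6.84 per share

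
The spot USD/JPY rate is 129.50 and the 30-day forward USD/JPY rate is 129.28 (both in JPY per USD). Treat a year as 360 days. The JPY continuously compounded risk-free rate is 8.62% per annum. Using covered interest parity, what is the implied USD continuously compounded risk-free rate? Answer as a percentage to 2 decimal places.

F = S·e^((r_JPY − r_USD)T) ⇒ r_USD = r_JPY − ln(F/S)/T
ln(129.28/129.50) = -0.001700; /(30/360) = -0.020400
r_USD = 0.0862 + 0.020400 = 0.106600
r_USD = 10.66%

10.66%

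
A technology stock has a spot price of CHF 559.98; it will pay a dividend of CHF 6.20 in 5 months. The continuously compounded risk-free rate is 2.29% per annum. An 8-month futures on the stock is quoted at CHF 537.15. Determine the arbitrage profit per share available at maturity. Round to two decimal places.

CHF 25.21 per share

PV(dividends) I = 6.20·e^(−0.0229·5/12) = 6.1411
Fair futures F* = (S − I)·e^(rT) = (559.98 − 6.1411)·e^0.015267 = 553.8389 × 1.015384 = 562.3592
Market CHF 537.15 < fair 562.3592: forward underpriced → reverse cash-and-carry (short the stock, invest proceeds at r, pay the dividends, go long the forward).
Profit at T = |F_mkt − F*| = |537.15 − 562.3592| = CHF 25.21 per share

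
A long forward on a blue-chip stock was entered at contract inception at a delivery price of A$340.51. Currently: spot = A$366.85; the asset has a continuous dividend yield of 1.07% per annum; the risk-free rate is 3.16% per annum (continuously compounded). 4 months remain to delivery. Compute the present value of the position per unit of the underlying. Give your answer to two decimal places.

Current fair forward for the remaining 4 months: F = S·e^((r − q)·T), (r − q) = 0.0316 − 0.0107 = 0.0209
F = 366.85 · e^(0.0209 × 4/12) = 366.85 × 1.006991 = 369.4146
Value of long forward = (F − K)·e^(−rT) = (369.4146 − 340.51) · e^(−0.0316·4/12)
= 28.9046 × 0.989522 = 28.60

A$28.60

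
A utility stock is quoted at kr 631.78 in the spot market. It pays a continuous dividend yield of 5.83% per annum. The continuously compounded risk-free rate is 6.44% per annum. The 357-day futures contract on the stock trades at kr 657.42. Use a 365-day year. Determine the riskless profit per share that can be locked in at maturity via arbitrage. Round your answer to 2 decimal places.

kr 21.86 per share

Fair futures: F* = S·e^(carry·T), with carry = (r − q) = 0.0644 − 0.0583 = 0.0061
F* = 631.78 · e^(0.0061 × 357/365) = 631.78 · e^0.005966 = 631.78 × 1.005984 = kr 635.5606
Market kr 657.42 > fair kr 635.5606: forward overpriced → cash-and-carry (buy spot, short the forward).
At maturity, profit = |F_mkt − F*| = |657.42 − 635.5606| = kr 21.86 per share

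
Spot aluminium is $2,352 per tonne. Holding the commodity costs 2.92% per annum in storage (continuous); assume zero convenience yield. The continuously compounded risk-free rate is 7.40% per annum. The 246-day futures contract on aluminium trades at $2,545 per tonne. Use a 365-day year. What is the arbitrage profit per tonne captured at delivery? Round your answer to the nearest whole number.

Fair futures: F* = S·e^(carry·T), with carry = (r + u) = 0.0740 + 0.0292 = 0.1032
F* = 2352 · e^(0.1032 × 246/365) = 2352 · e^0.069554 = 2352 × 1.072030 = $2521.4146
Market $2545 > fair $2521.4146: forward overpriced → cash-and-carry (buy spot, short the forward).
At maturity, profit = |F_mkt − F*| = |2545 − 2521.4146| = $24 per tonne

$24 per tonne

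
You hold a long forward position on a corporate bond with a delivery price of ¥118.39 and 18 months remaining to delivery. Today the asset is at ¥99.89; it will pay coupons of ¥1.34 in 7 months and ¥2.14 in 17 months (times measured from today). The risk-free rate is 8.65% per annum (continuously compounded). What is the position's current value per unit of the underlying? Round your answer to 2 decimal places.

-¥7.26

PV(remaining coupons) I = 1.34·e^(−0.0865·7/12) + 2.14·e^(−0.0865·17/12) = 3.1673
Current forward F = (S − I)·e^(rT) = (99.89 − 3.1673)·e^(0.0865·18/12) = 96.7227 × 1.138544 = 110.1230
Value (long) = (F − K)·e^(−rT) = (110.1230 − 118.39) × 0.878315 = -7.2610
Value = -¥7.26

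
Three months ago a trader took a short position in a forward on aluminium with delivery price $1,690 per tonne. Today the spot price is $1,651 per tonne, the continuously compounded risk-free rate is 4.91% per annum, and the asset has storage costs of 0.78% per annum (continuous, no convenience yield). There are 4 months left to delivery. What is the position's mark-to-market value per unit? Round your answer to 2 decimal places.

$7.27 per tonne

Current fair forward for the remaining 4 months: F = S·e^((r + u)·T), (r + u) = 0.0491 + 0.0078 = 0.0569
F = 1651 · e^(0.0569 × 4/12) = 1651 × 1.01914768 = 1682.6128
Value of long forward = (F − K)·e^(−rT) = (1682.6128 − 1690) · e^(−0.0491·4/12)
= -7.3872 × 0.98376654 = -7.27
Short position value = −(long value) = $7.27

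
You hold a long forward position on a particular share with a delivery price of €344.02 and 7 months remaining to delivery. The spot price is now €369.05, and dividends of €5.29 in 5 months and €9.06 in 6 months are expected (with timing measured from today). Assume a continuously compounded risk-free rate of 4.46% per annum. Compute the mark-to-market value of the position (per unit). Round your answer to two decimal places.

€19.81

PV(remaining dividends) I = 5.29·e^(−0.0446·5/12) + 9.06·e^(−0.0446·6/12) = 14.0528
Current forward F = (S − I)·e^(rT) = (369.05 − 14.0528)·e^(0.0446·7/12) = 354.9972 × 1.026358 = 364.3542
Value (long) = (F − K)·e^(−rT) = (364.3542 − 344.02) × 0.974319 = 19.8120
Value = €19.81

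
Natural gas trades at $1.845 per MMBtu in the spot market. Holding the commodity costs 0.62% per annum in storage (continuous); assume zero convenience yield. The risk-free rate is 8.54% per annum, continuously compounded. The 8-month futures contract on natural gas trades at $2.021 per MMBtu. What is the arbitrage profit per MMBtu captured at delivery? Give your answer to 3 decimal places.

Fair futures: F* = S·e^(carry·T), with carry = (r + u) = 0.0854 + 0.0062 = 0.0916
F* = 1.845 · e^(0.0916 × 8/12) = 1.845 · e^0.061067 = 1.845 × 1.062970 = $1.9612
Market $2.021 > fair $1.9612: forward overpriced → cash-and-carry (buy spot, short the forward).
At maturity, profit = |F_mkt − F*| = |2.021 − 1.9612| = $0.060 per MMBtu

$0.060 per MMBtu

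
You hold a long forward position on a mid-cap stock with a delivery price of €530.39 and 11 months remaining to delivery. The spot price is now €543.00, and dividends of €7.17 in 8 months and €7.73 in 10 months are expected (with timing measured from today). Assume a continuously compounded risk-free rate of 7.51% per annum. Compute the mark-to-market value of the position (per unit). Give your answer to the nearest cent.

€33.81

PV(remaining dividends) I = 7.17·e^(−0.0751·8/12) + 7.73·e^(−0.0751·10/12) = 14.0809
Current forward F = (S − I)·e^(rT) = (543.00 − 14.0809)·e^(0.0751·11/12) = 528.9191 × 1.071267 = 566.6136
Value (long) = (F − K)·e^(−rT) = (566.6136 − 530.39) × 0.933474 = 33.8138
Value = €33.81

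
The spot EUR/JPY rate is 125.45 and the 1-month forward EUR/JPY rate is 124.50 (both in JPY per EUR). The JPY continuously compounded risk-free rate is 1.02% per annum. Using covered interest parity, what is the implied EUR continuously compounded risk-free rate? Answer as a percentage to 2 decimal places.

F = S·e^((r_JPY − r_EUR)T) ⇒ r_EUR = r_JPY − ln(F/S)/T
ln(124.50/125.45) = -0.007602; /(1/12) = -0.091224
r_EUR = 0.0102 + 0.091224 = 0.101424
r_EUR = 10.14%

10.14%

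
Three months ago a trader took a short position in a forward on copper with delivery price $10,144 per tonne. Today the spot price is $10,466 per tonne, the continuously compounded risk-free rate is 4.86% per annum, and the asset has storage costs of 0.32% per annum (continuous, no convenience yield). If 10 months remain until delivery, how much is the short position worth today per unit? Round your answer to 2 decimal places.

-$752.57 per tonne

Current fair forward for the remaining 10 months: F = S·e^((r + u)·T), (r + u) = 0.0486 + 0.0032 = 0.0518
F = 10466 · e^(0.0518 × 10/12) = 10466 × 1.04411190 = 10927.6751
Value of long forward = (F − K)·e^(−rT) = (10927.6751 − 10144) · e^(−0.0486·10/12)
= 783.6751 × 0.96030916 = 752.57
Short position value = −(long value) = -$752.57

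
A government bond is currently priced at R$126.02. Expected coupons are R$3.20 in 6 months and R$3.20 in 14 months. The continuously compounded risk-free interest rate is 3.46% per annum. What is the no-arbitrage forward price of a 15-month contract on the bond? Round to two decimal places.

PV(coupons) I = 3.20·e^(−0.0346·6/12) + 3.20·e^(−0.0346·14/12)
I = 3.1451 + 3.0734 = 6.2185
F = (S − I)·e^(rT) = (126.02 − 6.2185) · e^(0.0346·15/12)
= 119.8015 · e^0.043250 = 119.8015 × 1.044199 = R$125.10

R$125.10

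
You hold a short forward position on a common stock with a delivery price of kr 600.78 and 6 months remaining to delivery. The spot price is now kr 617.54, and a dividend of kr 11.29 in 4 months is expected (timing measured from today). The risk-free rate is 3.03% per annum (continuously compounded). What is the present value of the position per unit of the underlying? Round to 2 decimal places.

-kr 14.62

PV(remaining dividends) I = 11.29·e^(−0.0303·4/12) = 11.1765
Current forward F = (S − I)·e^(rT) = (617.54 − 11.1765)·e^(0.0303·6/12) = 606.3635 × 1.015265 = 615.6196
Value (long) = (F − K)·e^(−rT) = (615.6196 − 600.78) × 0.984964 = 14.6165
Short position value = −(long value) = -kr 14.62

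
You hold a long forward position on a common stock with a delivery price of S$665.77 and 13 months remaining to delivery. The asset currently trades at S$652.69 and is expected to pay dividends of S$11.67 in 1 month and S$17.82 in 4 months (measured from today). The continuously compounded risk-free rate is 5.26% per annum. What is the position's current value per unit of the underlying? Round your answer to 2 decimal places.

-S$5.33

PV(remaining dividends) I = 11.67·e^(−0.0526·1/12) + 17.82·e^(−0.0526·4/12) = 29.1292
Current forward F = (S − I)·e^(rT) = (652.69 − 29.1292)·e^(0.0526·13/12) = 623.5608 × 1.058638 = 660.1252
Value (long) = (F − K)·e^(−rT) = (660.1252 − 665.77) × 0.944610 = -5.3321
Value = -S$5.33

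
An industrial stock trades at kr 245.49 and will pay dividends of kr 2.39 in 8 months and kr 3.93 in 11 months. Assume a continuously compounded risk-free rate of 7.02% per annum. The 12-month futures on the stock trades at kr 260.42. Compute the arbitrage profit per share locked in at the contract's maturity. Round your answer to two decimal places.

kr 3.48 per share

PV(dividends) I = 2.39·e^(−0.0702·8/12) + 3.93·e^(−0.0702·11/12) = 5.9658
Fair futures F* = (S − I)·e^(rT) = (245.49 − 5.9658)·e^0.070200 = 239.5242 × 1.072723 = 256.9431
Market kr 260.42 > fair 256.9431: forward overpriced → cash-and-carry (borrow at r, buy the stock and collect the dividends, short the forward).
Profit at T = |F_mkt − F*| = |260.42 − 256.9431| = kr 3.48 per share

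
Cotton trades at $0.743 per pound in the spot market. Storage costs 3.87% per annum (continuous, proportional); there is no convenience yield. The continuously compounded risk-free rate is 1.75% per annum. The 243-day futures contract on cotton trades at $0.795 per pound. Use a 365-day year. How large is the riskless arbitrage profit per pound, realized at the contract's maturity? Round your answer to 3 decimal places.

$0.024 per pound

Fair futures: F* = S·e^(carry·T), with carry = (r + u) = 0.0175 + 0.0387 = 0.0562
F* = 0.743 · e^(0.0562 × 243/365) = 0.743 · e^0.037415 = 0.743 × 1.038124 = $0.7713
Market $0.795 > fair $0.7713: forward overpriced → cash-and-carry (buy spot, short the forward).
At maturity, profit = |F_mkt − F*| = |0.795 − 0.7713| = $0.024 per pound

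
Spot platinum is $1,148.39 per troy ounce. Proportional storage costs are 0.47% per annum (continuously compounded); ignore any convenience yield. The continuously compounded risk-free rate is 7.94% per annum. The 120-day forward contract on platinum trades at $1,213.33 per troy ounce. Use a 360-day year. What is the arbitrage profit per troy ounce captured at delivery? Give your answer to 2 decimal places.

$32.29 per troy ounce

Fair forward: F* = S·e^(carry·T), with carry = (r + u) = 0.0794 + 0.0047 = 0.0841
F* = 1148.39 · e^(0.0841 × 120/360) = 1148.39 · e^0.02803333 = 1148.39 × 1.02842996 = $1181.0387
Market $1213.33 > fair $1181.0387: forward overpriced → cash-and-carry (buy spot, short the forward).
At maturity, profit = |F_mkt − F*| = |1213.33 − 1181.0387| = $32.29 per troy ounce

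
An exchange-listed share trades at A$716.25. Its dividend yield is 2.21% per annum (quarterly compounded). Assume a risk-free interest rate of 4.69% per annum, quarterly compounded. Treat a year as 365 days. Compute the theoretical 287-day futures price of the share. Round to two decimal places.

F = S · (1+r/4)^(4T) / (1+q/4)^(4T)
= 716.25 × 1.037343 / 1.017480 = 716.25 × 1.019522
F = A$730.23

A$730.23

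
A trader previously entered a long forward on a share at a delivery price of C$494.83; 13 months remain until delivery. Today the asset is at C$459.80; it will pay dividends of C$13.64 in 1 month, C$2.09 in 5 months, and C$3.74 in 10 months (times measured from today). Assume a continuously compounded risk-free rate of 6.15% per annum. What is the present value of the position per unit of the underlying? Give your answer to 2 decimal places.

-C$22.30

PV(remaining dividends) I = 13.64·e^(−0.0615·1/12) + 2.09·e^(−0.0615·5/12) + 3.74·e^(−0.0615·10/12) = 19.1606
Current forward F = (S − I)·e^(rT) = (459.80 − 19.1606)·e^(0.0615·13/12) = 440.6394 × 1.068895 = 470.9973
Value (long) = (F − K)·e^(−rT) = (470.9973 − 494.83) × 0.935546 = -22.2966
Value = -C$22.30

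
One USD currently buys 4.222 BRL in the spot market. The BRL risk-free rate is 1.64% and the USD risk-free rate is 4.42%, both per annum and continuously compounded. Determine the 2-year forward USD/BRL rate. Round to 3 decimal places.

F = S·e^((r_BRL − r_USD)T) = 4.222 · e^((0.0164 − 0.0442) × 2)
= 4.222 · e^-0.055600 = 4.222 × 0.945917
F = 3.994 BRL per USD

3.994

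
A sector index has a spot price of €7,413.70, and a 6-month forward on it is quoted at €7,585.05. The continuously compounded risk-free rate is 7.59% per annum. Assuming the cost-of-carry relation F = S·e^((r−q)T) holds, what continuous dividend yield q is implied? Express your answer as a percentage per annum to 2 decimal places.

From F = S·e^((r−q)T): (r − q) = ln(F/S)/T
ln(7585.05/7413.70) = ln(1.023113) = 0.022850
(r − q) = 0.022850 / (6/12) = 0.045700
q = r − ln(F/S)/T = 0.0759 − 0.045700 = 0.030200
q = 3.02%

3.02%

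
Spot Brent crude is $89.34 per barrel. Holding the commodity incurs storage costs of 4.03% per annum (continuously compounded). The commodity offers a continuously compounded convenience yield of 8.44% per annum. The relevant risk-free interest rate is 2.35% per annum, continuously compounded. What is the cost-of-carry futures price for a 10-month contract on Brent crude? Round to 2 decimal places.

Net carry = r + u − y = 0.0235 + 0.0403 − 0.0844 = -0.0206
F = S·e^((r+u−y)T) = 89.34 · e^(-0.0206 × 10/12) = 89.34 · e^-0.017167
= 89.34 × 0.982980 = $87.82 per barrel

$87.82 per barrel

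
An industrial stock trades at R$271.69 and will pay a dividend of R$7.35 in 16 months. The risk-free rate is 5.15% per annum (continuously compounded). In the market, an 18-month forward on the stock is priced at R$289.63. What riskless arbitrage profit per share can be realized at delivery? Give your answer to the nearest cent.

R$3.53 per share

PV(dividends) I = 7.35·e^(−0.0515·16/12) = 6.8622
Fair forward F* = (S − I)·e^(rT) = (271.69 − 6.8622)·e^0.077250 = 264.8278 × 1.080312 = 286.0967
Market R$289.63 > fair 286.0967: forward overpriced → cash-and-carry (borrow at r, buy the stock and collect the dividends, short the forward).
Profit at T = |F_mkt − F*| = |289.63 − 286.0967| = R$3.53 per share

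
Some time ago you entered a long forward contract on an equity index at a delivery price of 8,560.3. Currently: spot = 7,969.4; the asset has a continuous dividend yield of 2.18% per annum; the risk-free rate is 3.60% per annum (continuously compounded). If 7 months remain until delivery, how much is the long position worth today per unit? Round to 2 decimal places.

-513.71

Current fair forward for the remaining 7 months: F = S·e^((r − q)·T), (r − q) = 0.0360 − 0.0218 = 0.0142
F = 7969.4 · e^(0.0142 × 7/12) = 7969.4 × 1.00831774 = 8035.6874
Value of long forward = (F − K)·e^(−rT) = (8035.6874 − 8560.3) · e^(−0.0360·7/12)
= -524.6126 × 0.97921896 = -513.71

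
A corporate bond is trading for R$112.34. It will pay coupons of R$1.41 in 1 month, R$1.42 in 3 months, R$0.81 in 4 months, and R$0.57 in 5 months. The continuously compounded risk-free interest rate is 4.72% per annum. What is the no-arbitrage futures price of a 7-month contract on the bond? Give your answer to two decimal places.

PV(coupons) I = 1.41·e^(−0.0472·1/12) + 1.42·e^(−0.0472·3/12) + 0.81·e^(−0.0472·4/12) + 0.57·e^(−0.0472·5/12)
I = 1.4045 + 1.4033 + 0.7974 + 0.5589 = 4.1641
F = (S − I)·e^(rT) = (112.34 − 4.1641) · e^(0.0472·7/12)
= 108.1759 · e^0.027533 = 108.1759 × 1.027916 = R$111.20

R$111.20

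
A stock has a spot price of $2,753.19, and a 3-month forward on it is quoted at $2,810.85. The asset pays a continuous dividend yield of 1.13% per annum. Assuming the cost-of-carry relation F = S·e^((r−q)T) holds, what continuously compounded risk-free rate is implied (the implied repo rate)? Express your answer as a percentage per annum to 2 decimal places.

From F = S·e^((r−q)T): (r − q) = ln(F/S)/T
ln(2810.85/2753.19) = ln(1.020943) = 0.020727
(r − q) = 0.020727 / (3/12) = 0.082908
r = ln(F/S)/T + q = 0.082908 + 0.0113 = 0.094208
r = 9.42%

9.42%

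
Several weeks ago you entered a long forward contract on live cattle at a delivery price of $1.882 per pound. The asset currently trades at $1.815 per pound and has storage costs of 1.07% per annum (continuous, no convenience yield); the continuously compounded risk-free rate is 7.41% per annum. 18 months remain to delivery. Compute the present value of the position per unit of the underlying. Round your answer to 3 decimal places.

$0.160 per pound

Current fair forward for the remaining 18 months: F = S·e^((r + u)·T), (r + u) = 0.0741 + 0.0107 = 0.0848
F = 1.815 · e^(0.0848 × 18/12) = 1.815 × 1.135644 = 2.0612
Value of long forward = (F − K)·e^(−rT) = (2.0612 − 1.882) · e^(−0.0741·18/12)
= 0.1792 × 0.894805 = 0.160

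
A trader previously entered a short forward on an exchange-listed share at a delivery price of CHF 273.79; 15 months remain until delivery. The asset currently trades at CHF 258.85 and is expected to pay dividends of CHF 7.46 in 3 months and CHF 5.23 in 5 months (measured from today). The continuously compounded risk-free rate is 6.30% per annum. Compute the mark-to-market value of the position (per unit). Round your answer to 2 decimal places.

PV(remaining dividends) I = 7.46·e^(−0.0630·3/12) + 5.23·e^(−0.0630·5/12) = 12.4379
Current forward F = (S − I)·e^(rT) = (258.85 − 12.4379)·e^(0.0630·15/12) = 246.4121 × 1.081934 = 266.6016
Value (long) = (F − K)·e^(−rT) = (266.6016 − 273.79) × 0.924271 = -6.6440
Short position value = −(long value) = CHF 6.64

CHF 6.64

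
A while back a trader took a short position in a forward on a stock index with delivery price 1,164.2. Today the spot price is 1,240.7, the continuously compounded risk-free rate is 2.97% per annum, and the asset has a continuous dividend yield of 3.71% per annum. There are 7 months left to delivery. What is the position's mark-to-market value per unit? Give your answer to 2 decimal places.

Current fair forward for the remaining 7 months: F = S·e^((r − q)·T), (r − q) = 0.0297 − 0.0371 = -0.0074
F = 1240.7 · e^(-0.0074 × 7/12) = 1240.7 × 0.99569264 = 1235.3559
Value of long forward = (F − K)·e^(−rT) = (1235.3559 − 1164.2) · e^(−0.0297·7/12)
= 71.1559 × 0.98282421 = 69.93
Short position value = −(long value) = -69.93

-69.93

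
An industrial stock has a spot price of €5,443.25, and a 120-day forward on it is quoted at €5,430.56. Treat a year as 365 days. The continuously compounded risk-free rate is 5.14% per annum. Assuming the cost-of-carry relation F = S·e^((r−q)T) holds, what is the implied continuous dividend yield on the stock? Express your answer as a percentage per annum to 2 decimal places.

5.85%

From F = S·e^((r−q)T): (r − q) = ln(F/S)/T
ln(5430.56/5443.25) = ln(0.997669) = -0.002334
(r − q) = -0.002334 / (120/365) = -0.007099
q = r − ln(F/S)/T = 0.0514 + 0.007099 = 0.058499
q = 5.85%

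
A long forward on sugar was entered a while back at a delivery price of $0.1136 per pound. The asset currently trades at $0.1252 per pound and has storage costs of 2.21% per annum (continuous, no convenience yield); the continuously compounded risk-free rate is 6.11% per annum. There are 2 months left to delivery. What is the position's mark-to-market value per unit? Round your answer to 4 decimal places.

Current fair forward for the remaining 2 months: F = S·e^((r + u)·T), (r + u) = 0.0611 + 0.0221 = 0.0832
F = 0.1252 · e^(0.0832 × 2/12) = 0.1252 × 1.013963 = 0.1269
Value of long forward = (F − K)·e^(−rT) = (0.1269 − 0.1136) · e^(−0.0611·2/12)
= 0.0133 × 0.989868 = 0.0132

$0.0132 per pound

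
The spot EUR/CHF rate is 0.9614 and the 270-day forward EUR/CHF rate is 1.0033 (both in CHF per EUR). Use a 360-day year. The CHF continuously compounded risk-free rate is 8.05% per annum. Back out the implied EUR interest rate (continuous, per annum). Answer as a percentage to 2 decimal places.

F = S·e^((r_CHF − r_EUR)T) ⇒ r_EUR = r_CHF − ln(F/S)/T
ln(1.0033/0.9614) = 0.042659; /(270/360) = 0.056879
r_EUR = 0.0805 − 0.056879 = 0.023621
r_EUR = 2.36%

2.36%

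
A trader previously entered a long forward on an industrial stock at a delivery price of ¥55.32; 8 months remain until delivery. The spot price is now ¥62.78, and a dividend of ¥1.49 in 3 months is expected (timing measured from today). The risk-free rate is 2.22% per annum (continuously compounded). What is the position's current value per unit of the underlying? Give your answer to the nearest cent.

PV(remaining dividends) I = 1.49·e^(−0.0222·3/12) = 1.4818
Current forward F = (S − I)·e^(rT) = (62.78 − 1.4818)·e^(0.0222·8/12) = 61.2982 × 1.014910 = 62.2122
Value (long) = (F − K)·e^(−rT) = (62.2122 − 55.32) × 0.985309 = 6.7909
Value = ¥6.79

¥6.79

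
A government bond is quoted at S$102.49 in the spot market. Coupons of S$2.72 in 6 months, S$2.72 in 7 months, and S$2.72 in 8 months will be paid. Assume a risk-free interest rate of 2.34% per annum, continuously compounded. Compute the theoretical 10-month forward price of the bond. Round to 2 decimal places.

S$96.30

PV(coupons) I = 2.72·e^(−0.0234·6/12) + 2.72·e^(−0.0234·7/12) + 2.72·e^(−0.0234·8/12)
I = 2.6884 + 2.6831 + 2.6779 = 8.0494
F = (S − I)·e^(rT) = (102.49 − 8.0494) · e^(0.0234·10/12)
= 94.4406 · e^0.019500 = 94.4406 × 1.019691 = S$96.30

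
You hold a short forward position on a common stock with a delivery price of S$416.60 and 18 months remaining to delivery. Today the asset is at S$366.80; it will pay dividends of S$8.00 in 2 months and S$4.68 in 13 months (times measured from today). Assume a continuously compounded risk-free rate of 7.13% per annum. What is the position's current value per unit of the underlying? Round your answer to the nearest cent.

S$19.78

PV(remaining dividends) I = 8.00·e^(−0.0713·2/12) + 4.68·e^(−0.0713·13/12) = 12.2376
Current forward F = (S − I)·e^(rT) = (366.80 − 12.2376)·e^(0.0713·18/12) = 354.5624 × 1.112879 = 394.5850
Value (long) = (F − K)·e^(−rT) = (394.5850 − 416.60) × 0.898571 = -19.7820
Short position value = −(long value) = S$19.78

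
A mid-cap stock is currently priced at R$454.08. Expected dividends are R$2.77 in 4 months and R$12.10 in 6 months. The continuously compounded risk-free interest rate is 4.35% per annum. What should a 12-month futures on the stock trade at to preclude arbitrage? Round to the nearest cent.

R$459.05

PV(dividends) I = 2.77·e^(−0.0435·4/12) + 12.10·e^(−0.0435·6/12)
I = 2.7301 + 11.8397 = 14.5698
F = (S − I)·e^(rT) = (454.08 − 14.5698) · e^(0.0435·12/12)
= 439.5102 · e^0.043500 = 439.5102 × 1.044460 = R$459.05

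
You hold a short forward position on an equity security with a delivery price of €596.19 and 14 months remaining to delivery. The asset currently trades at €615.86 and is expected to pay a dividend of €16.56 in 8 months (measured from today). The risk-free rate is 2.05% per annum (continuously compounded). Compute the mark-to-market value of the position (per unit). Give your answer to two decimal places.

PV(remaining dividends) I = 16.56·e^(−0.0205·8/12) = 16.3352
Current forward F = (S − I)·e^(rT) = (615.86 − 16.3352)·e^(0.0205·14/12) = 599.5248 × 1.024205 = 614.0363
Value (long) = (F − K)·e^(−rT) = (614.0363 − 596.19) × 0.976367 = 17.4245
Short position value = −(long value) = -€17.42

-€17.42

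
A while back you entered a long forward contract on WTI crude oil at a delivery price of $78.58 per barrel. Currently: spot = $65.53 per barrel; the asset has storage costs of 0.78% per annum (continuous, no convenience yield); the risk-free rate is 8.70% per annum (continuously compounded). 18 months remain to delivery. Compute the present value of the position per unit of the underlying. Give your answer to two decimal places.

-$2.67 per barrel

Current fair forward for the remaining 18 months: F = S·e^((r + u)·T), (r + u) = 0.0870 + 0.0078 = 0.0948
F = 65.53 · e^(0.0948 × 18/12) = 65.53 × 1.152807 = 75.5434
Value of long forward = (F − K)·e^(−rT) = (75.5434 − 78.58) · e^(−0.0870·18/12)
= -3.0366 × 0.877656 = -2.67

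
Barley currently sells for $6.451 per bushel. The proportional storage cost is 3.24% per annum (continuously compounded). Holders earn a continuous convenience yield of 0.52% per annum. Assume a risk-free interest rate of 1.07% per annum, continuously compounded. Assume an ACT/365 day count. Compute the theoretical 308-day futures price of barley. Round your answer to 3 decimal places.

$6.661 per bushel

Net carry = r + u − y = 0.0107 + 0.0324 − 0.0052 = 0.0379
F = S·e^((r+u−y)T) = 6.451 · e^(0.0379 × 308/365) = 6.451 · e^0.031981
= 6.451 × 1.032498 = $6.661 per bushel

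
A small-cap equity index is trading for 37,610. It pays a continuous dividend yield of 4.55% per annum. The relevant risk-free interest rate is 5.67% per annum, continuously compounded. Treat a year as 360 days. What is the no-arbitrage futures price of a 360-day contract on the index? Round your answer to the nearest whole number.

F = S·e^((r − q)T) = 37610 · e^((0.0567 − 0.0455) × 360/360)
= 37610 · e^0.011200 = 37610 × 1.011263
F = 38,034

38,034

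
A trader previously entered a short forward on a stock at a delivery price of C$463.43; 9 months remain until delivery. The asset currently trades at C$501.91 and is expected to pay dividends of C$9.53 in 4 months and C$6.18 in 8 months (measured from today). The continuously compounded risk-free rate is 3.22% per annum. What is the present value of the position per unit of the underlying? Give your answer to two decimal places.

-C$34.06

PV(remaining dividends) I = 9.53·e^(−0.0322·4/12) + 6.18·e^(−0.0322·8/12) = 15.4770
Current forward F = (S − I)·e^(rT) = (501.91 − 15.4770)·e^(0.0322·9/12) = 486.4330 × 1.024444 = 498.3234
Value (long) = (F − K)·e^(−rT) = (498.3234 − 463.43) × 0.976139 = 34.0608
Short position value = −(long value) = -C$34.06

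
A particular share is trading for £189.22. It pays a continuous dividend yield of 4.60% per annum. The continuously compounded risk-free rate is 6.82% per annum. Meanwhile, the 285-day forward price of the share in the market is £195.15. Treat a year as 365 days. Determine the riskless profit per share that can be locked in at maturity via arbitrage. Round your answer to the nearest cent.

£2.62 per share

Fair forward: F* = S·e^(carry·T), with carry = (r − q) = 0.0682 − 0.0460 = 0.0222
F* = 189.22 · e^(0.0222 × 285/365) = 189.22 · e^0.017334 = 189.22 × 1.017485 = £192.5285
Market £195.15 > fair £192.5285: forward overpriced → cash-and-carry (buy spot, short the forward).
At maturity, profit = |F_mkt − F*| = |195.15 − 192.5285| = £2.62 per share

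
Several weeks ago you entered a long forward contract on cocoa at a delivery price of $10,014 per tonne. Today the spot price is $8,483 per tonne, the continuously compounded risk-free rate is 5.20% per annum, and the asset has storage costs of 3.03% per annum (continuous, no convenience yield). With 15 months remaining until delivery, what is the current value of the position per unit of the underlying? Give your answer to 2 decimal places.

Current fair forward for the remaining 15 months: F = S·e^((r + u)·T), (r + u) = 0.0520 + 0.0303 = 0.0823
F = 8483 · e^(0.0823 × 15/12) = 8483 × 1.10835286 = 9402.1573
Value of long forward = (F − K)·e^(−rT) = (9402.1573 − 10014) · e^(−0.0520·15/12)
= -611.8427 × 0.93706746 = -573.34

-$573.34 per tonne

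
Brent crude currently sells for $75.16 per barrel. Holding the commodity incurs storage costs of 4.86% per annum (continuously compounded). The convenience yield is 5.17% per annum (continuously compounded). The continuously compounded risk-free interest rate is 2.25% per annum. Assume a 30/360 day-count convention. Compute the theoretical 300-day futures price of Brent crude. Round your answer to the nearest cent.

$76.38 per barrel

Net carry = r + u − y = 0.0225 + 0.0486 − 0.0517 = 0.0194
F = S·e^((r+u−y)T) = 75.16 · e^(0.0194 × 300/360) = 75.16 · e^0.016167
= 75.16 × 1.016298 = $76.38 per barrel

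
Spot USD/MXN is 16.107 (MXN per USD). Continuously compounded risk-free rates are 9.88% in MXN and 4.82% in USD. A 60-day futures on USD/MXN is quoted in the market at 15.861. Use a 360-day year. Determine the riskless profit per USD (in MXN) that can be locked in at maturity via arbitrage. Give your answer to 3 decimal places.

0.382 per USD (in MXN)

Fair futures: F* = S·e^(carry·T), with carry = (r_MXN − r_USD) = 0.0988 − 0.0482 = 0.0506
F* = 16.107 · e^(0.0506 × 60/360) = 16.107 · e^0.008433 = 16.107 × 1.008469 = 16.2434
Market 15.861 < fair 16.2434: forward underpriced → reverse cash-and-carry (short spot, go long the forward).
At maturity, profit = |F_mkt − F*| = |15.861 − 16.2434| = 0.382 per USD (in MXN)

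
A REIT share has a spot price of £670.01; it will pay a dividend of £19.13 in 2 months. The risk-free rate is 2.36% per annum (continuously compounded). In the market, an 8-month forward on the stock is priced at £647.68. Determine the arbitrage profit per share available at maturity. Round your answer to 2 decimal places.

PV(dividends) I = 19.13·e^(−0.0236·2/12) = 19.0549
Fair forward F* = (S − I)·e^(rT) = (670.01 − 19.0549)·e^0.015733 = 650.9551 × 1.015857 = 661.2773
Market £647.68 < fair 661.2773: forward underpriced → reverse cash-and-carry (short the stock, invest proceeds at r, pay the dividends, go long the forward).
Profit at T = |F_mkt − F*| = |647.68 − 661.2773| = £13.60 per share

£13.60 per share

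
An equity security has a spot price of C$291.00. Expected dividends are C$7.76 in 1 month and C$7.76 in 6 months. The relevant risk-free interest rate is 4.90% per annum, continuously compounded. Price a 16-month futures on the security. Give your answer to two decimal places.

C$294.31

PV(dividends) I = 7.76·e^(−0.0490·1/12) + 7.76·e^(−0.0490·6/12)
I = 7.7284 + 7.5722 = 15.3006
F = (S − I)·e^(rT) = (291.00 − 15.3006) · e^(0.0490·16/12)
= 275.6994 · e^0.065333 = 275.6994 × 1.067514 = C$294.31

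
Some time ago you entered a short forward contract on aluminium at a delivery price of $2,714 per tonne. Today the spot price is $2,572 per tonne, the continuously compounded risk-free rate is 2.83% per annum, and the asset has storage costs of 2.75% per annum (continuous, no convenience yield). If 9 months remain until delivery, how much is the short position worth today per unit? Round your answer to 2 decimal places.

Current fair forward for the remaining 9 months: F = S·e^((r + u)·T), (r + u) = 0.0283 + 0.0275 = 0.0558
F = 2572 · e^(0.0558 × 9/12) = 2572 × 1.04273806 = 2681.9223
Value of long forward = (F − K)·e^(−rT) = (2681.9223 − 2714) · e^(−0.0283·9/12)
= -32.0777 × 0.97899867 = -31.40
Short position value = −(long value) = $31.40

$31.40 per tonne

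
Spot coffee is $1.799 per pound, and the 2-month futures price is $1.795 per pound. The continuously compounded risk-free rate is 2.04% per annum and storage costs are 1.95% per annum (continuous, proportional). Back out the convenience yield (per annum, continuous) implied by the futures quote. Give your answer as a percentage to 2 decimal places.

5.33%

F = S·e^((r+u−y)T) ⇒ (r+u−y) = ln(F/S)/T
ln(1.795/1.799) = -0.002226; /T ⇒ -0.013356
y = r + u − ln(F/S)/T = 0.0204 + 0.0195 + 0.013356 = 0.053256
y = 5.33%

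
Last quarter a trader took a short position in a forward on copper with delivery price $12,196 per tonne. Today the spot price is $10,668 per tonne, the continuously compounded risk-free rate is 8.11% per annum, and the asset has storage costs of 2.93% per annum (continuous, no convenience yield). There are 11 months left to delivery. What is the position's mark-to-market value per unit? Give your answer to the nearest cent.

$363.80 per tonne

Current fair forward for the remaining 11 months: F = S·e^((r + u)·T), (r + u) = 0.0811 + 0.0293 = 0.1104
F = 10668 · e^(0.1104 × 11/12) = 10668 × 1.10649792 = 11804.1198
Value of long forward = (F − K)·e^(−rT) = (11804.1198 − 12196) · e^(−0.0811·11/12)
= -391.8802 × 0.92835445 = -363.80
Short position value = −(long value) = $363.80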